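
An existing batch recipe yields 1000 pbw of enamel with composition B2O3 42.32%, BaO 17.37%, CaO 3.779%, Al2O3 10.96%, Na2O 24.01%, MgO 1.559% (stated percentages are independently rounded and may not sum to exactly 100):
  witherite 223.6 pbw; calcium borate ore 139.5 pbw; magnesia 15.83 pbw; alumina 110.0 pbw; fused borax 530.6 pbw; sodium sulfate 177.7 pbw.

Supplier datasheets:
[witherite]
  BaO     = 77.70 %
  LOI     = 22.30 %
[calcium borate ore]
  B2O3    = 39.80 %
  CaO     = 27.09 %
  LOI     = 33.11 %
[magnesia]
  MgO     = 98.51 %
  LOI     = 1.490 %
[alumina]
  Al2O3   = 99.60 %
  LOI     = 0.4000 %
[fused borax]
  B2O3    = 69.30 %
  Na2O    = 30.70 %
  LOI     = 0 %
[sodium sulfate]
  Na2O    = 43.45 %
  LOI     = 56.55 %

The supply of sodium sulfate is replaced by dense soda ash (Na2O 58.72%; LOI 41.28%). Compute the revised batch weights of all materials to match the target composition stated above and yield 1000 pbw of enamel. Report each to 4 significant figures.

Values along the way are shown (rounded to 4 significant figures) alongside each step. The working math carries exact precision at all times; a single rounding completes each reported figure; the derived quantities are re-derived using the weight values per 1000 pbw of glass in full float precision (six oxide percentages, net glass mass, LOI, totals, yield), exactly as shown in either problem or answer.
Per-oxide target masses for 1000 pbw enamel:
  B2O3: 42.32% × 1000 = 423.2 pbw
  BaO: 17.37% × 1000 = 173.7 pbw
  CaO: 3.779% × 1000 = 37.79 pbw
  Al2O3: 10.96% × 1000 = 109.6 pbw
  Na2O: 24.01% × 1000 = 240.1 pbw
  MgO: 1.559% × 1000 = 15.59 pbw
Checking each oxide sum applying the batch weights above, versus the basis set out (delivered sums recover each target net of answer rounding effects):
  B2O3: 139.5·0.3980 + 530.6·0.6930 = 423.2 pbw (target 423.2 pbw)
  BaO: 223.6·0.7770 = 173.7 pbw (target 173.7 pbw)
  CaO: 139.5·0.2709 = 37.79 pbw (target 37.79 pbw)
  Al2O3: 110.0·0.9960 = 109.6 pbw (target 109.6 pbw)
  Na2O: 530.6·0.3070 + 131.5·0.5872 = 240.1 pbw (target 240.1 pbw)
  MgO: 15.83·0.9851 = 15.59 pbw (target 15.59 pbw)
Glass-mass bookkeeping: the batch minus its LOI: 1000 pbw (oxide target masses add up to 1000 pbw; stated basis 1000 pbw — a pure rounding effect).
Batch grand total — Σ batch = 1151 pbw; ignition loss, Σ(batch × LOI) = 151.0 pbw; yield: glass divided by total = 86.88%.

Revised batch per 1000 pbw enamel:
  witherite: 223.6 pbw
  calcium borate ore: 139.5 pbw
  magnesia: 15.83 pbw
  alumina: 110.0 pbw
  fused borax: 530.6 pbw
  dense soda ash: 131.5 pbw
Total batch = 1151 pbw; LOI loss = 151.0 pbw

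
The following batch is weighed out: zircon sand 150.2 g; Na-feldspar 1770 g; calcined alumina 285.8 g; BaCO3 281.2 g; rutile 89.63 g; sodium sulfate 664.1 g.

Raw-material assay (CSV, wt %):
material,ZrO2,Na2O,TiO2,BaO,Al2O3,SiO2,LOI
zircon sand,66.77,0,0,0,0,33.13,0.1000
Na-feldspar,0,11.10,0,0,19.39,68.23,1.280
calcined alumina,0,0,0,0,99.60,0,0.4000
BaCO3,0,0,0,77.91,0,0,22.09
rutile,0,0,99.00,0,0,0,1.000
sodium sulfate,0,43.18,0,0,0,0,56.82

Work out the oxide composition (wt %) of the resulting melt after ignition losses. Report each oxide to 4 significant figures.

Intermediates are printed, rounded to four significant digits, between the steps. Exact precision is kept at all times — each reported result carries a single rounding — the derived quantities (LOI, the totals, net glass mass, the yield, the six compositions) are computed at exact precision from the batch weights per 2777 g of glass, as written in the problem or answer text.
Per-oxide mass from batch:
  ZrO2: 150.2·0.6677 = 100.3 g
  Na2O: 1770·0.1110 + 664.1·0.4318 = 483.2 g
  TiO2: 89.63·0.9900 = 88.73 g
  BaO: 281.2·0.7791 = 219.1 g
  Al2O3: 1770·0.1939 + 285.8·0.9960 = 627.9 g
  SiO2: 150.2·0.3313 + 1770·0.6823 = 1257 g
LOI: 150.2·0.001000 + 1770·0.01280 + 285.8·0.004000 + 281.2·0.2209 + 89.63·0.01000 + 664.1·0.5682 = 464.3 g
Glass = total batch minus LOI = 3241 − 464.3 = 2777 g (the oxide masses sum to this)
oxide / glass × 100 gives the wt %

Glass mass = 2777 g (batch 3241 − LOI 464.3).
Composition: ZrO2 3.612%, Na2O 17.40%, TiO2 3.196%, BaO 7.890%, Al2O3 22.61%, SiO2 45.29%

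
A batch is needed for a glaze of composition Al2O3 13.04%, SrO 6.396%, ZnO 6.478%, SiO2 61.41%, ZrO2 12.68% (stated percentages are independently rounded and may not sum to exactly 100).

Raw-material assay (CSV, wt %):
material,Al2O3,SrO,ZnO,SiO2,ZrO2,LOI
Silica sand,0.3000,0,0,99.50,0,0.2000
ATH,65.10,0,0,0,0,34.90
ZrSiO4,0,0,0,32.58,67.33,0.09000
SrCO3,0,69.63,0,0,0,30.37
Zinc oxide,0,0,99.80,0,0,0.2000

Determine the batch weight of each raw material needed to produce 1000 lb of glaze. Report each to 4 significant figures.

Rounding to four significant digits applies to every intermediate as displayed. Full precision is held through the solve. Each reported value undergoes a single rounding. The derived quantities are computed starting from the weights for 1000 lb of glass in full precision (the five compositions, ignition loss, glass mass, the totals, the yield), exactly as shown in either problem or answer.
Oxide mass targets, per 1000 lb glaze:
  Al2O3: 13.04% × 1000 = 130.4 lb
  SrO: 6.396% × 1000 = 63.96 lb
  ZnO: 6.478% × 1000 = 64.78 lb
  SiO2: 61.41% × 1000 = 614.1 lb
  ZrO2: 12.68% × 1000 = 126.8 lb
A balance pass over the oxides, on the weights just shown, per the basis as stated (summed amounts equal target values modulo rounding of the values):
  Al2O3: 555.5·0.003000 + 197.7·0.6510 = 130.4 lb (target 130.4 lb)
  SrO: 91.86·0.6963 = 63.96 lb (target 63.96 lb)
  ZnO: 64.91·0.9980 = 64.78 lb (target 64.78 lb)
  SiO2: 555.5·0.9950 + 188.3·0.3258 = 614.1 lb (target 614.1 lb)
  ZrO2: 188.3·0.6733 = 126.8 lb (target 126.8 lb)
Consistency of the glass mass: the batch minus its LOI: 1000 lb (per-oxide target masses sum to 1000 lb; basis as stated: 1000 lb — rounding explains the deltas).
Summing the batch: Σ batch = 1098 lb; ignition loss, Σ(batch × LOI) = 98.31 lb; the yield ratio, glass ÷ batch: 91.05%.

Batch per 1000 lb glaze:
  Silica sand: 555.5 lb
  ATH: 197.7 lb
  ZrSiO4: 188.3 lb
  SrCO3: 91.86 lb
  Zinc oxide: 64.91 lb
Total batch = 1098 lb; LOI loss = 98.31 lb; yield = 91.05%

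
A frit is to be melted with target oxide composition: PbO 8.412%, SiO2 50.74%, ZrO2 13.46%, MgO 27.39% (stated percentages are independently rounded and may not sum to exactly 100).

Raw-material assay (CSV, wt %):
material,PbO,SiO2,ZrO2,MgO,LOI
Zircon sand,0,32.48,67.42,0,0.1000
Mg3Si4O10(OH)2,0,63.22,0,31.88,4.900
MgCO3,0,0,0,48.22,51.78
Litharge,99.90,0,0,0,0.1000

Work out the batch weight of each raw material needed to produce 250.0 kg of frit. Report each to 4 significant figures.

Working values are printed rounded off to 4 significant figures when written out; the whole derivation holds full float precision all the way through. Exactly one rounding goes into every reported value. Derived quantities (glass mass, totals, four oxide percentages, LOI, yield) are carried at exact precision starting from the weights on 250.0 kg of glass as set out in the problem or answer text.
Oxide mass targets, per 250.0 kg frit:
  PbO: 8.412% × 250.0 = 21.03 kg
  SiO2: 50.74% × 250.0 = 126.8 kg
  ZrO2: 13.46% × 250.0 = 33.65 kg
  MgO: 27.39% × 250.0 = 68.47 kg
A balance pass over the oxides, working from each reported weight, on the stated basis (sum by sum, the targets are met modulo rounding of the values):
  PbO: 21.05·0.9990 = 21.03 kg (target 21.03 kg)
  SiO2: 49.91·0.3248 + 175.0·0.6322 = 126.8 kg (target 126.8 kg)
  ZrO2: 49.91·0.6742 = 33.65 kg (target 33.65 kg)
  MgO: 175.0·0.3188 + 26.30·0.4822 = 68.47 kg (target 68.47 kg)
Mass balance on the glass: batch total minus LOI = 250.0 kg (summing oxide targets gives 250.0 kg; stated basis 250.0 kg — rounding explains the deltas).
Summing the batch: Σ batch = 272.3 kg; loss to ignition Σ batch·LOI = 22.26 kg; the yield ratio, glass ÷ batch: 91.82%.

Batch per 250.0 kg frit:
  Zircon sand: 49.91 kg
  Mg3Si4O10(OH)2: 175.0 kg
  MgCO3: 26.30 kg
  Litharge: 21.05 kg
Total batch = 272.3 kg; LOI loss = 22.26 kg; yield = 91.82%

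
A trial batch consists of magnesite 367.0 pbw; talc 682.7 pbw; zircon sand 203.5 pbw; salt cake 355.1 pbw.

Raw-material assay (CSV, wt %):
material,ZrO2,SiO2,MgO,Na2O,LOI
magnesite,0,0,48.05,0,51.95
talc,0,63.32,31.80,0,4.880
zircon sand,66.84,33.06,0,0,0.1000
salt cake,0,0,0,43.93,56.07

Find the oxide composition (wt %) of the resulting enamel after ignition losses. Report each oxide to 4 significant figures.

Glass mass = 1185 pbw (batch 1608 − LOI 423.3).
Composition: ZrO2 11.48%, SiO2 42.16%, MgO 33.20%, Na2O 13.16%

The intermediate values are shown rounded off to 4 significant digits across the worked steps. All internal work runs at full precision in every operation; every reported number includes exactly one rounding — all derived quantities (LOI, four oxide percentages, the totals, the yield, glass mass) are re-derived in full float precision from the batch weights for 1185 pbw of glass, as written in the problem or the answer.
Per-oxide mass from batch:
  ZrO2: 203.5·0.6684 = 136.0 pbw
  SiO2: 682.7·0.6332 + 203.5·0.3306 = 499.6 pbw
  MgO: 367.0·0.4805 + 682.7·0.3180 = 393.4 pbw
  Na2O: 355.1·0.4393 = 156.0 pbw
LOI: 367.0·0.5195 + 682.7·0.04880 + 203.5·0.001000 + 355.1·0.5607 = 423.3 pbw
Resulting glass, batch − LOI: 1608 − 423.3 = 1185 pbw (the oxide masses sum to this)
percent share: oxide ÷ glass, ×100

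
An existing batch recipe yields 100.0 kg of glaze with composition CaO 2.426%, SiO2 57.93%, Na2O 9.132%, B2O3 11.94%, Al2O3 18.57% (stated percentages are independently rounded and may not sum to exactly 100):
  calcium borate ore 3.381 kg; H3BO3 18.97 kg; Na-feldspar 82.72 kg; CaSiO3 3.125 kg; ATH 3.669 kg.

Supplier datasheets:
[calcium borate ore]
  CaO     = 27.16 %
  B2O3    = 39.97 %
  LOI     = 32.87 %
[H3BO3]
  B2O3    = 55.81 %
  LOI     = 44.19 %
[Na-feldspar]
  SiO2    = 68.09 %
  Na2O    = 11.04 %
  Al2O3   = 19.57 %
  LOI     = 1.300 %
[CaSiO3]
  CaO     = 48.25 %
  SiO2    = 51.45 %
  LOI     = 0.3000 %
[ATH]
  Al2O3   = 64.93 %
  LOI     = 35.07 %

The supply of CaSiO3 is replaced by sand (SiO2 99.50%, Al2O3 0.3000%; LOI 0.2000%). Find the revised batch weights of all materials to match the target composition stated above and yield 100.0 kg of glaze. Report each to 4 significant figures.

Working values are printed rounded to 4 significant figures within the worked lines — every computation maintains full float precision in all steps — exactly one rounding goes into each reported value — the derived quantities, which include glass mass, LOI, five oxide percentages, the yield, the totals, are rebuilt at full precision, as written in either problem or answer, starting from the weights per 100.0 kg of glass.
Oxide mass targets, per 100.0 kg glaze:
  CaO: 2.426% × 100.0 = 2.426 kg
  SiO2: 57.93% × 100.0 = 57.93 kg
  Na2O: 9.132% × 100.0 = 9.132 kg
  B2O3: 11.94% × 100.0 = 11.94 kg
  Al2O3: 18.57% × 100.0 = 18.57 kg
A balance pass over the oxides, applying the batch weights above, at the basis given (summed amounts equal target values up to rounding of the answer):
  CaO: 8.932·0.2716 = 2.426 kg (target 2.426 kg)
  SiO2: 82.72·0.6809 + 1.616·0.9950 = 57.93 kg (target 57.93 kg)
  Na2O: 82.72·0.1104 = 9.132 kg (target 9.132 kg)
  B2O3: 8.932·0.3997 + 15.00·0.5581 = 11.94 kg (target 11.94 kg)
  Al2O3: 82.72·0.1957 + 1.616·0.003000 + 3.661·0.6493 = 18.57 kg (target 18.57 kg)
Consistency of the glass mass: batch total minus LOI = 100.0 kg (the Σ of target masses is 100.0 kg; with the basis standing at 100.0 kg — deltas are rounding alone).
Adding the batch up: Σ batch = 111.9 kg; LOI removed, Σ of batch·LOI: 11.93 kg; glass ÷ batch gives a yield of 89.34%.

Revised batch per 100.0 kg glaze:
  calcium borate ore: 8.932 kg
  H3BO3: 15.00 kg
  Na-feldspar: 82.72 kg
  sand: 1.616 kg
  ATH: 3.661 kg
Total batch = 111.9 kg; LOI loss = 11.93 kg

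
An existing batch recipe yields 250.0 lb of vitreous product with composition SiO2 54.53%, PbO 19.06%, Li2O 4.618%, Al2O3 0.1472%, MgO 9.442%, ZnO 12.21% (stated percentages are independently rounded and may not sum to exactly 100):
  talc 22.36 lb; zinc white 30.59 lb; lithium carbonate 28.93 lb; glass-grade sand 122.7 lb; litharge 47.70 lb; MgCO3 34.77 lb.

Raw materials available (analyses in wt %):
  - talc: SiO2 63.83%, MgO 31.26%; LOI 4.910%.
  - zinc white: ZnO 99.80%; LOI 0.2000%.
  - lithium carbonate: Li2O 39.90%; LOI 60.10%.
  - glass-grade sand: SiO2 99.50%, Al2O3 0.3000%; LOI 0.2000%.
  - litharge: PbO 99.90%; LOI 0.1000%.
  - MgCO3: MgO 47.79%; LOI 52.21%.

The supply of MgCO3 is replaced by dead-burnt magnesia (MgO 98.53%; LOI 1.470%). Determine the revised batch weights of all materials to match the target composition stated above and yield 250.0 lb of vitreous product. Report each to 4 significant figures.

Mid-chain values are displayed, rounded to 4 significant figures, when written out. All arithmetic holds exact precision at all times — a single rounding yields each reported number. All derived quantities are re-derived from the weighed amounts at 250.0 lb of glass at exact precision (ignition loss, the totals, the yield, six oxide percentages, net glass mass), as quoted within the problem or answer text.
Target masses of each oxide per 250.0 lb vitreous product:
  SiO2: 54.53% × 250.0 = 136.3 lb
  PbO: 19.06% × 250.0 = 47.65 lb
  Li2O: 4.618% × 250.0 = 11.54 lb
  Al2O3: 0.1472% × 250.0 = 0.3680 lb
  MgO: 9.442% × 250.0 = 23.60 lb
  ZnO: 12.21% × 250.0 = 30.52 lb
Sums-versus-targets review working from each reported weight, on the stated basis (every target is met by its sum inside rounding margins):
  SiO2: 22.36·0.6383 + 122.7·0.9950 = 136.4 lb (target 136.3 lb)
  PbO: 47.70·0.9990 = 47.65 lb (target 47.65 lb)
  Li2O: 28.93·0.3990 = 11.54 lb (target 11.54 lb)
  Al2O3: 122.7·0.003000 = 0.3681 lb (target 0.3680 lb)
  MgO: 22.36·0.3126 + 16.86·0.9853 = 23.60 lb (target 23.60 lb)
  ZnO: 30.59·0.9980 = 30.53 lb (target 30.52 lb)
Glass-mass closure: batch Σ − ignition loss = 250.1 lb (per-oxide target masses sum to 250.0 lb; against the stated basis, 250.0 lb — deltas are rounding alone).
Batch grand total — Σ batch = 269.1 lb; LOI removed, Σ of batch·LOI: 19.09 lb; as yield: glass ÷ batch → 92.91%.

Revised batch per 250.0 lb vitreous product:
  talc: 22.36 lb
  zinc white: 30.59 lb
  lithium carbonate: 28.93 lb
  glass-grade sand: 122.7 lb
  litharge: 47.70 lb
  dead-burnt magnesia: 16.86 lb
Total batch = 269.1 lb; LOI loss = 19.09 lb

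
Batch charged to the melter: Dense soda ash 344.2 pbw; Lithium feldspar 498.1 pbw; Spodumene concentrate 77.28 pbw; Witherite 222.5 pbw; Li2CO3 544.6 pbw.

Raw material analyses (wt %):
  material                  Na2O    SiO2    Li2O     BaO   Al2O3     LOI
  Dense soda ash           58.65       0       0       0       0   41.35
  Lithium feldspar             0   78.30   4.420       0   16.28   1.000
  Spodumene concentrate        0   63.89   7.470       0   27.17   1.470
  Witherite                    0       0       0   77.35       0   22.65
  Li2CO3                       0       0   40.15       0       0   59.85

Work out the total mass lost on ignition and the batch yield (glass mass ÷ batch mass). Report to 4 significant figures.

LOI loss = 524.8 pbw; glass = 1162 pbw; yield = 68.89%

Values along the way are displayed with 4-significant-digit rounding on the page; every computation maintains exact precision end to end — exactly one rounding is applied to every reported result — derived quantities (yield, net glass mass, five oxide percentages, LOI, the totals) are recomputed using the weight values for 1162 pbw of glass at exact precision exactly as printed in either problem or answer.
Loss on ignition, line by line:
  Dense soda ash: 344.2 × 0.4135 = 142.3 pbw
  Lithium feldspar: 498.1 × 0.01000 = 4.981 pbw
  Spodumene concentrate: 77.28 × 0.01470 = 1.136 pbw
  Witherite: 222.5 × 0.2265 = 50.40 pbw
  Li2CO3: 544.6 × 0.5985 = 325.9 pbw
Total LOI = 524.8 pbw
Glass = batch − LOI = 1687 − 524.8 = 1162 pbw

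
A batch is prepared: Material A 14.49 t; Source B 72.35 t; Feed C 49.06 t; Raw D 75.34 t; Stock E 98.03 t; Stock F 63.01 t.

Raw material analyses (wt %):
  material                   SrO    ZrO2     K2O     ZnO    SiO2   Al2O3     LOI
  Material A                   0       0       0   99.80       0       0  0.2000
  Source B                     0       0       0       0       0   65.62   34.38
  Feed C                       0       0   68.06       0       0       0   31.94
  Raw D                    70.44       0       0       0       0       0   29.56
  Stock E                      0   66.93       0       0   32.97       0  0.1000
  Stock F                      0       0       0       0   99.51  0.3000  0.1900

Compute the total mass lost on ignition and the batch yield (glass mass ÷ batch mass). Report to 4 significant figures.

Full float precision is carried from start to finish — the intermediate values are printed with 4-significant-figure rounding within the worked lines — a single rounding completes each reported value; the derived quantities, which include glass mass, ignition loss, the yield, totals, six oxide percentages, are carried in full precision, exactly as printed in the question or the answer, starting from the weights for 309.2 t of glass.
Ignition loss by material:
  Material A: 14.49 × 0.002000 = 0.02898 t
  Source B: 72.35 × 0.3438 = 24.87 t
  Feed C: 49.06 × 0.3194 = 15.67 t
  Raw D: 75.34 × 0.2956 = 22.27 t
  Stock E: 98.03 × 0.001000 = 0.09803 t
  Stock F: 63.01 × 0.001900 = 0.1197 t
Total LOI = 63.06 t
Glass = batch − LOI = 372.3 − 63.06 = 309.2 t

LOI loss = 63.06 t; glass = 309.2 t; yield = 83.06%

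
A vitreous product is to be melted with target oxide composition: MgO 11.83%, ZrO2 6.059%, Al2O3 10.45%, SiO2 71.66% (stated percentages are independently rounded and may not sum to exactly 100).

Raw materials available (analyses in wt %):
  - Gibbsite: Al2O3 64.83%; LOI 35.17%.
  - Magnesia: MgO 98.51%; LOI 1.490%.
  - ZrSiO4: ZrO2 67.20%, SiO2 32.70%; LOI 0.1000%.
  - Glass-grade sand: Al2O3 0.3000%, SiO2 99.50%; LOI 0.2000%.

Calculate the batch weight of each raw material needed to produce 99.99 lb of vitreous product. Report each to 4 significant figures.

Batch per 99.99 lb vitreous product:
  Gibbsite: 15.80 lb
  Magnesia: 12.01 lb
  ZrSiO4: 9.015 lb
  Glass-grade sand: 69.05 lb
Total batch = 105.9 lb; LOI loss = 5.883 lb; yield = 94.44%

Intermediates appear rounded to 4 significant digits at each printed step — exact precision is held in all steps — each reported figure is rounded just once — derived quantities, including net glass mass, yield, LOI, the totals, the four compositions, are re-derived from the batch weights at 99.99 lb of glass at exact precision as given in problem or answer.
Per-oxide target masses for 99.99 lb vitreous product:
  MgO: 11.83% × 99.99 = 11.83 lb
  ZrO2: 6.059% × 99.99 = 6.058 lb
  Al2O3: 10.45% × 99.99 = 10.45 lb
  SiO2: 71.66% × 99.99 = 71.65 lb
Oxide-by-oxide audit with the batch weights as given, against the basis in use (each sum matches its target mass inside rounding margins):
  MgO: 12.01·0.9851 = 11.83 lb (target 11.83 lb)
  ZrO2: 9.015·0.6720 = 6.058 lb (target 6.058 lb)
  Al2O3: 15.80·0.6483 + 69.05·0.003000 = 10.45 lb (target 10.45 lb)
  SiO2: 9.015·0.3270 + 69.05·0.9950 = 71.65 lb (target 71.65 lb)
Glass-mass bookkeeping: total charge less LOI = 99.99 lb (the targets, summed, come to 99.99 lb; the stated basis being 99.99 lb — deltas are rounding alone).
Summing the batch: Σ batch = 105.9 lb; Σ batch·LOI gives LOI loss = 5.883 lb; yield, glass over the total, = 94.44%.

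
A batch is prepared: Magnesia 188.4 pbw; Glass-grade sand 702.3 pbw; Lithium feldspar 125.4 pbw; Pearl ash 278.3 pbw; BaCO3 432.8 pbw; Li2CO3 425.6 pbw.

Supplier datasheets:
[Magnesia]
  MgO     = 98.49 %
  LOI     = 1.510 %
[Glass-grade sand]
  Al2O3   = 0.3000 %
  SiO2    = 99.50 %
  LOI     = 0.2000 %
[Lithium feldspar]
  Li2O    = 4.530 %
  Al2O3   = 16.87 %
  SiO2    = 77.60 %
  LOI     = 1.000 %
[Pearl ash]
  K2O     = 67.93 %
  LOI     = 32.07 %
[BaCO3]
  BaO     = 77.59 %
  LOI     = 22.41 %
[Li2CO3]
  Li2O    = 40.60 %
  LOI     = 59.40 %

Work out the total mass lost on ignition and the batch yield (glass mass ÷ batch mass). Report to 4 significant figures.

Working values appear with 4-significant-digit rounding on the page. All internal work holds exact precision from start to finish. Every reported figure carries a single rounding — the derived quantities (glass mass, yield, LOI, the six compositions, totals) are rebuilt in exact precision starting from the weights for 1708 pbw of glass as quoted within the problem or answer text.
LOI of each material in turn:
  Magnesia: 188.4 × 0.01510 = 2.845 pbw
  Glass-grade sand: 702.3 × 0.002000 = 1.405 pbw
  Lithium feldspar: 125.4 × 0.01000 = 1.254 pbw
  Pearl ash: 278.3 × 0.3207 = 89.25 pbw
  BaCO3: 432.8 × 0.2241 = 96.99 pbw
  Li2CO3: 425.6 × 0.5940 = 252.8 pbw
Total LOI = 444.6 pbw
Glass = batch − LOI = 2153 − 444.6 = 1708 pbw

LOI loss = 444.6 pbw; glass = 1708 pbw; yield = 79.35%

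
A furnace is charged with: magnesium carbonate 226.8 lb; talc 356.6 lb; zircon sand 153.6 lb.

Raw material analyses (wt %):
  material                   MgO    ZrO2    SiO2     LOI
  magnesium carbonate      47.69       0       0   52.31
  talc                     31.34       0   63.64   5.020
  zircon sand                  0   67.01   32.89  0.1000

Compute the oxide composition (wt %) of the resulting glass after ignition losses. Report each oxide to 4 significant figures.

The intermediate values are displayed, rounded to four significant figures, between the steps — all arithmetic holds full precision all the way through. Exactly one rounding goes into every reported result — all derived quantities, which include ignition loss, glass mass, totals, three oxide percentages, the yield, are carried at full float precision, as they appear in the problem or answer text, from the batch weights for 600.3 lb of glass.
What the batch supplies per oxide:
  MgO: 226.8·0.4769 + 356.6·0.3134 = 219.9 lb
  ZrO2: 153.6·0.6701 = 102.9 lb
  SiO2: 356.6·0.6364 + 153.6·0.3289 = 277.5 lb
LOI: 226.8·0.5231 + 356.6·0.05020 + 153.6·0.001000 = 136.7 lb
batch − LOI leaves glass = 737.0 − 136.7 = 600.3 lb (= Σ oxide masses)
wt % = 100 × oxide mass / glass mass

Glass mass = 600.3 lb (batch 737.0 − LOI 136.7).
Composition: MgO 36.63%, ZrO2 17.15%, SiO2 46.22%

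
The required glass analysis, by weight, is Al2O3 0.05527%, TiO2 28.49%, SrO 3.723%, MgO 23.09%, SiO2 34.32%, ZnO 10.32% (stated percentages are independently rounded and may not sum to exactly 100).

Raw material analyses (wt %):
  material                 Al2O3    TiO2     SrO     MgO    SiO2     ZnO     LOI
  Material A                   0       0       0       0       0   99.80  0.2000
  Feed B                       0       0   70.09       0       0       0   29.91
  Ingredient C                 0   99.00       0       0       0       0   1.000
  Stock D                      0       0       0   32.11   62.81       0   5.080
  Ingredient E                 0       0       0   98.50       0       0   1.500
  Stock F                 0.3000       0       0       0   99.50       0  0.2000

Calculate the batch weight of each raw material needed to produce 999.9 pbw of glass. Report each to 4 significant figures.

Intermediates are printed (rounded to four significant figures) within the worked lines — the working math runs at full precision from first step to last. Each reported result sees exactly one rounding. Derived quantities, including LOI, glass mass, yield, the totals, six oxide percentages, are carried from the batch weights for 999.9 pbw of glass at full precision as set out in question or answer.
Target masses of each oxide per 999.9 pbw glass:
  Al2O3: 0.05527% × 999.9 = 0.5526 pbw
  TiO2: 28.49% × 999.9 = 284.9 pbw
  SrO: 3.723% × 999.9 = 37.23 pbw
  MgO: 23.09% × 999.9 = 230.9 pbw
  SiO2: 34.32% × 999.9 = 343.2 pbw
  ZnO: 10.32% × 999.9 = 103.2 pbw
Balance tally, oxide-wise, given the weights on record, versus the basis set out (oxide sums agree with the targets modulo rounding of the values):
  Al2O3: 184.2·0.003000 = 0.5526 pbw (target 0.5526 pbw)
  TiO2: 287.7·0.9900 = 284.8 pbw (target 284.9 pbw)
  SrO: 53.11·0.7009 = 37.22 pbw (target 37.23 pbw)
  MgO: 254.5·0.3211 + 151.4·0.9850 = 230.8 pbw (target 230.9 pbw)
  SiO2: 254.5·0.6281 + 184.2·0.9950 = 343.1 pbw (target 343.2 pbw)
  ZnO: 103.4·0.9980 = 103.2 pbw (target 103.2 pbw)
Auditing the glass mass value: total batch − LOI = 999.8 pbw (per-oxide target masses sum to 999.9 pbw; versus the stated basis of 999.9 pbw — deltas are rounding alone).
Whole-batch sum: Σ batch = 1034 pbw; LOI removed, Σ of batch·LOI: 34.54 pbw; yield, glass over the total, = 96.66%.

Batch per 999.9 pbw glass:
  Material A: 103.4 pbw
  Feed B: 53.11 pbw
  Ingredient C: 287.7 pbw
  Stock D: 254.5 pbw
  Ingredient E: 151.4 pbw
  Stock F: 184.2 pbw
Total batch = 1034 pbw; LOI loss = 34.54 pbw; yield = 96.66%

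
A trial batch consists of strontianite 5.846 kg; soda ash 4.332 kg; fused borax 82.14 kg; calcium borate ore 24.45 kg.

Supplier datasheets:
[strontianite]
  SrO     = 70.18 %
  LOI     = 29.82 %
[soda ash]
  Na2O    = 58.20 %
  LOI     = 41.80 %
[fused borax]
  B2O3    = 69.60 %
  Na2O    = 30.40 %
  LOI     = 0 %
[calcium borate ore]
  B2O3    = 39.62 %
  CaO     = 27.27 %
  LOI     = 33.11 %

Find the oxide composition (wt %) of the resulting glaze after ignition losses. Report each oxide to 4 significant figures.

Glass mass = 105.1 kg (batch 116.8 − LOI 11.65).
Composition: B2O3 63.60%, SrO 3.903%, Na2O 26.15%, CaO 6.343%

Mid-chain values are displayed rounded off to 4 significant digits as written. Exact precision is maintained throughout; every reported result includes exactly one rounding — the derived quantities (net glass mass, the four compositions, LOI, yield, totals) are rebuilt in exact precision from the weighed amounts at 105.1 kg of glass exactly as shown in the problem or answer text.
What the batch supplies per oxide:
  B2O3: 82.14·0.6960 + 24.45·0.3962 = 66.86 kg
  SrO: 5.846·0.7018 = 4.103 kg
  Na2O: 4.332·0.5820 + 82.14·0.3040 = 27.49 kg
  CaO: 24.45·0.2727 = 6.668 kg
LOI: 5.846·0.2982 + 4.332·0.4180 + 24.45·0.3311 = 11.65 kg
Glass = total batch minus LOI = 116.8 − 11.65 = 105.1 kg (equal to the oxide-mass sum)
each wt % is 100 × oxide ÷ glass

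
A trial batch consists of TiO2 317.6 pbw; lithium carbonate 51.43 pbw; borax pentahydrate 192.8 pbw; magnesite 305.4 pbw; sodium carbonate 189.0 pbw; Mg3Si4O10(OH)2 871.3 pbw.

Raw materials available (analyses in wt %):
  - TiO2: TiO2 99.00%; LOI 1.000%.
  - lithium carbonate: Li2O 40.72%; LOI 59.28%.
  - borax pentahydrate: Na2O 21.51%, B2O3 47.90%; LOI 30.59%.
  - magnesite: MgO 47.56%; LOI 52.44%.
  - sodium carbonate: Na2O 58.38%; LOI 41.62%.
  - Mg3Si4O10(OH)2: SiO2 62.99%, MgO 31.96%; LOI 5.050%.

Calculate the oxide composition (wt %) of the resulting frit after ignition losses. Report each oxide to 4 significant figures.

Glass mass = 1552 pbw (batch 1928 − LOI 375.5).
Composition: Na2O 9.781%, SiO2 35.36%, Li2O 1.349%, B2O3 5.950%, MgO 27.30%, TiO2 20.26%

All internal work keeps full float precision at all times — values along the way are rounded to 4 significant figures when quoted; every reported result is rounded just once. Derived quantities (the yield, six oxide percentages, ignition loss, the totals, glass mass) are carried from the batch weights for 1552 pbw of glass at full float precision, exactly as printed in either problem or answer.
Oxide masses out of the charge:
  Na2O: 192.8·0.2151 + 189.0·0.5838 = 151.8 pbw
  SiO2: 871.3·0.6299 = 548.8 pbw
  Li2O: 51.43·0.4072 = 20.94 pbw
  B2O3: 192.8·0.4790 = 92.35 pbw
  MgO: 305.4·0.4756 + 871.3·0.3196 = 423.7 pbw
  TiO2: 317.6·0.9900 = 314.4 pbw
LOI: 317.6·0.01000 + 51.43·0.5928 + 192.8·0.3059 + 305.4·0.5244 + 189.0·0.4162 + 871.3·0.05050 = 375.5 pbw
Resulting glass, batch − LOI: 1928 − 375.5 = 1552 pbw (consistent with Σ oxide mass)
oxide / glass × 100 gives the wt %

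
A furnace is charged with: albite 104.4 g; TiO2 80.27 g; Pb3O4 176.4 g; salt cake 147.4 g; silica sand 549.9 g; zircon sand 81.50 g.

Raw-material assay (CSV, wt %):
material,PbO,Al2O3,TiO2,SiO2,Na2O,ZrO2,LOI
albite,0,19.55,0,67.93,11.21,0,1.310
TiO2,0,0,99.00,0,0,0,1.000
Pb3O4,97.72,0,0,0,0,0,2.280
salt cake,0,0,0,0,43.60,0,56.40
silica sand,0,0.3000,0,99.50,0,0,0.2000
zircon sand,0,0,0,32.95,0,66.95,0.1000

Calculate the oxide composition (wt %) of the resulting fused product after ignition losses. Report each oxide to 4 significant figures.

Glass mass = 1049 g (batch 1140 − LOI 90.51).
Composition: PbO 16.43%, Al2O3 2.102%, TiO2 7.573%, SiO2 61.46%, Na2O 7.240%, ZrO2 5.200%

The whole derivation keeps full float precision from start to finish; working values appear, rounded to four significant digits, alongside each step. A single rounding finalizes each reported result. The derived quantities (the totals, net glass mass, the yield, LOI, six oxide percentages) are recomputed using the weight values at 1049 g of glass at full precision, as set out in question or answer.
Per-oxide mass from batch:
  PbO: 176.4·0.9772 = 172.4 g
  Al2O3: 104.4·0.1955 + 549.9·0.003000 = 22.06 g
  TiO2: 80.27·0.9900 = 79.47 g
  SiO2: 104.4·0.6793 + 549.9·0.9950 + 81.50·0.3295 = 644.9 g
  Na2O: 104.4·0.1121 + 147.4·0.4360 = 75.97 g
  ZrO2: 81.50·0.6695 = 54.56 g
LOI: 104.4·0.01310 + 80.27·0.01000 + 176.4·0.02280 + 147.4·0.5640 + 549.9·0.002000 + 81.50·0.001000 = 90.51 g
The glass mass, total less LOI, = 1140 − 90.51 = 1049 g (= the summed oxide contributions)
oxide / glass × 100 gives the wt %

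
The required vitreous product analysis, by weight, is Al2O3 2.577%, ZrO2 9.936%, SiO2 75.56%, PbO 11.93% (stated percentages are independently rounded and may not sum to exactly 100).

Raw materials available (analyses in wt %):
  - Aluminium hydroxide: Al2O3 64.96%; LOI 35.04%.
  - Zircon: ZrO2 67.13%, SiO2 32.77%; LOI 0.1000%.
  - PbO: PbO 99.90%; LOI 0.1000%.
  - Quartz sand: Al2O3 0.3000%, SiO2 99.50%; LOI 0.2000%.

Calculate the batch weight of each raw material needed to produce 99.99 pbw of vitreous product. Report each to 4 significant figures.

Batch per 99.99 pbw vitreous product:
  Aluminium hydroxide: 3.638 pbw
  Zircon: 14.80 pbw
  PbO: 11.94 pbw
  Quartz sand: 71.06 pbw
Total batch = 101.4 pbw; LOI loss = 1.444 pbw; yield = 98.58%

The working math holds exact precision through every step — the intermediate values are printed, rounded to 4 significant figures, between the steps. Exactly one rounding goes into every reported figure. The derived quantities are re-derived starting from the weights on 99.99 pbw of glass at full precision (the totals, net glass mass, the four compositions, LOI, the yield) exactly as printed in the problem or answer text.
Target oxide masses per 99.99 pbw vitreous product:
  Al2O3: 2.577% × 99.99 = 2.577 pbw
  ZrO2: 9.936% × 99.99 = 9.935 pbw
  SiO2: 75.56% × 99.99 = 75.55 pbw
  PbO: 11.93% × 99.99 = 11.93 pbw
Checking each oxide sum per the reported batch figures, under the basis named above (oxide sums agree with the targets given rounding of the digits):
  Al2O3: 3.638·0.6496 + 71.06·0.003000 = 2.576 pbw (target 2.577 pbw)
  ZrO2: 14.80·0.6713 = 9.935 pbw (target 9.935 pbw)
  SiO2: 14.80·0.3277 + 71.06·0.9950 = 75.55 pbw (target 75.55 pbw)
  PbO: 11.94·0.9990 = 11.93 pbw (target 11.93 pbw)
Auditing the glass mass value: net batch after ignition = 99.99 pbw (summing oxide targets gives 99.99 pbw; with the basis standing at 99.99 pbw — a pure rounding effect).
Summing the batch: Σ batch = 101.4 pbw; LOI loss = Σ batch·LOI = 1.444 pbw; glass ÷ batch gives a yield of 98.58%.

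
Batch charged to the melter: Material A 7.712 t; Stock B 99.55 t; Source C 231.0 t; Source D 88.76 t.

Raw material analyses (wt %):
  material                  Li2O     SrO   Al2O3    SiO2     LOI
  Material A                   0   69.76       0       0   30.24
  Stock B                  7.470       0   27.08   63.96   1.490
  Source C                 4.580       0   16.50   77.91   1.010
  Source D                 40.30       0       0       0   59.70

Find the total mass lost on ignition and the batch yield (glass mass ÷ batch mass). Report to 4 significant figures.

LOI loss = 59.14 t; glass = 367.9 t; yield = 86.15%

The intermediate values are shown, with 4-significant-figure rounding, between the steps; the whole derivation carries full float precision from start to finish — every reported result carries a single rounding. All derived quantities are computed using the weight values per 367.9 t of glass at exact precision (net glass mass, the totals, ignition loss, four oxide percentages, yield) precisely as stated by the problem or answer text.
Material-by-material LOI:
  Material A: 7.712 × 0.3024 = 2.332 t
  Stock B: 99.55 × 0.01490 = 1.483 t
  Source C: 231.0 × 0.01010 = 2.333 t
  Source D: 88.76 × 0.5970 = 52.99 t
Total LOI = 59.14 t
Glass = batch − LOI = 427.0 − 59.14 = 367.9 t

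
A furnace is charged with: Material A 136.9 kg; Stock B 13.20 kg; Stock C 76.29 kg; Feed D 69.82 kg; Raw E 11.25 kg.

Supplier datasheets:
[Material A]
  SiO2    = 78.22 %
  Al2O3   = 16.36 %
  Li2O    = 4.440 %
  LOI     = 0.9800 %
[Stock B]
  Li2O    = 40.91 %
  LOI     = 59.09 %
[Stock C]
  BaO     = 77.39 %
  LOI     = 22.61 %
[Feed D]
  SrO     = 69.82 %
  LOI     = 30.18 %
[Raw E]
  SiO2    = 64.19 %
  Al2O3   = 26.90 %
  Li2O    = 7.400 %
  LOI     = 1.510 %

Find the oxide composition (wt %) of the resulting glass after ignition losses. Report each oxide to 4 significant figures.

The intermediate values appear (rounded to four significant digits) as written; exact precision is kept end to end; every reported value takes a single rounding; the derived quantities (net glass mass, LOI, yield, the totals, five oxide percentages) are rebuilt from the batch weights per 259.8 kg of glass at full float precision as given in either problem or answer.
What the batch supplies per oxide:
  SrO: 69.82·0.6982 = 48.75 kg
  BaO: 76.29·0.7739 = 59.04 kg
  SiO2: 136.9·0.7822 + 11.25·0.6419 = 114.3 kg
  Al2O3: 136.9·0.1636 + 11.25·0.2690 = 25.42 kg
  Li2O: 136.9·0.04440 + 13.20·0.4091 + 11.25·0.07400 = 12.31 kg
LOI: 136.9·0.009800 + 13.20·0.5909 + 76.29·0.2261 + 69.82·0.3018 + 11.25·0.01510 = 47.63 kg
Glass = total batch minus LOI = 307.5 − 47.63 = 259.8 kg (equal to the oxide-mass sum)
wt % = oxide mass / glass mass × 100

Glass mass = 259.8 kg (batch 307.5 − LOI 47.63).
Composition: SrO 18.76%, BaO 22.72%, SiO2 43.99%, Al2O3 9.785%, Li2O 4.738%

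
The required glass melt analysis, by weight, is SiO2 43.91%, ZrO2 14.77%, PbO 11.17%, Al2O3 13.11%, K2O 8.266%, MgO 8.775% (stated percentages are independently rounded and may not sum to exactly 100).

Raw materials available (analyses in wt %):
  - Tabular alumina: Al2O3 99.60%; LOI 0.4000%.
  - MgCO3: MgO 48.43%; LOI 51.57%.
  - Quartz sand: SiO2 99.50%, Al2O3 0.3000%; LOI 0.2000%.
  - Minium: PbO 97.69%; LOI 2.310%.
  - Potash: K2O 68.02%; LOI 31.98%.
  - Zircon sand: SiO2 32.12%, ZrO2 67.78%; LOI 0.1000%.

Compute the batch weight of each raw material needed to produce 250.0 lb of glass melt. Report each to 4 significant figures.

The whole derivation keeps full float precision through every step. The intermediate values appear, rounded to four significant figures, within the worked lines; each reported number undergoes a single rounding — all derived quantities are rebuilt at exact precision (the six compositions, the totals, LOI, yield, glass mass) from the weighed amounts on 250.0 lb of glass, precisely as stated by the question or the answer.
The oxide mass targets at 250.0 lb glass melt:
  SiO2: 43.91% × 250.0 = 109.8 lb
  ZrO2: 14.77% × 250.0 = 36.92 lb
  PbO: 11.17% × 250.0 = 27.92 lb
  Al2O3: 13.11% × 250.0 = 32.78 lb
  K2O: 8.266% × 250.0 = 20.66 lb
  MgO: 8.775% × 250.0 = 21.94 lb
Mass-balance tally per oxide with the batch weights as given, under the basis named above (sums match the target masses modulo rounding of the values):
  SiO2: 92.74·0.9950 + 54.48·0.3212 = 109.8 lb (target 109.8 lb)
  ZrO2: 54.48·0.6778 = 36.93 lb (target 36.92 lb)
  PbO: 28.59·0.9769 = 27.93 lb (target 27.92 lb)
  Al2O3: 32.63·0.9960 + 92.74·0.003000 = 32.78 lb (target 32.78 lb)
  K2O: 30.38·0.6802 = 20.66 lb (target 20.66 lb)
  MgO: 45.30·0.4843 = 21.94 lb (target 21.94 lb)
Auditing the glass mass value: net batch after ignition = 250.0 lb (oxide target masses add up to 250.0 lb; against the stated basis, 250.0 lb — differing by rounding only).
Adding the batch up: Σ batch = 284.1 lb; Σ batch·LOI gives LOI loss = 34.11 lb; yield: glass divided by total = 88.00%.

Batch per 250.0 lb glass melt:
  Tabular alumina: 32.63 lb
  MgCO3: 45.30 lb
  Quartz sand: 92.74 lb
  Minium: 28.59 lb
  Potash: 30.38 lb
  Zircon sand: 54.48 lb
Total batch = 284.1 lb; LOI loss = 34.11 lb; yield = 88.00%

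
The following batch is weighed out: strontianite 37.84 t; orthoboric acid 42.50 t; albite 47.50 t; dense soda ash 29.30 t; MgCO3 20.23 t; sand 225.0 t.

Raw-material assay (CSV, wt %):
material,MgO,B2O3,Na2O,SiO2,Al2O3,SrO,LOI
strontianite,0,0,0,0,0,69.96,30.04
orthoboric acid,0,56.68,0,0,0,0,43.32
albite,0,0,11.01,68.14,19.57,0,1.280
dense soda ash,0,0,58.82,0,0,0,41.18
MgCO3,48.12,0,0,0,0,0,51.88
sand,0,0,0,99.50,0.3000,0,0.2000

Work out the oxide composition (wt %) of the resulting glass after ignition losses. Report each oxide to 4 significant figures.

The whole derivation holds exact precision throughout; working values are shown rounded off to 4 significant digits between the steps — every reported result takes exactly one rounding; the derived quantities (yield, ignition loss, the six compositions, glass mass, the totals) are re-derived using the weight values for 349.0 t of glass at full precision, exactly as shown in the problem or answer text.
What the batch supplies per oxide:
  MgO: 20.23·0.4812 = 9.735 t
  B2O3: 42.50·0.5668 = 24.09 t
  Na2O: 47.50·0.1101 + 29.30·0.5882 = 22.46 t
  SiO2: 47.50·0.6814 + 225.0·0.9950 = 256.2 t
  Al2O3: 47.50·0.1957 + 225.0·0.003000 = 9.971 t
  SrO: 37.84·0.6996 = 26.47 t
LOI: 37.84·0.3004 + 42.50·0.4332 + 47.50·0.01280 + 29.30·0.4118 + 20.23·0.5188 + 225.0·0.002000 = 53.40 t
The glass mass, total less LOI, = 402.4 − 53.40 = 349.0 t (matching Σ of the oxides)
each wt % is 100 × oxide ÷ glass

Glass mass = 349.0 t (batch 402.4 − LOI 53.40).
Composition: MgO 2.790%, B2O3 6.903%, Na2O 6.437%, SiO2 73.43%, Al2O3 2.857%, SrO 7.586%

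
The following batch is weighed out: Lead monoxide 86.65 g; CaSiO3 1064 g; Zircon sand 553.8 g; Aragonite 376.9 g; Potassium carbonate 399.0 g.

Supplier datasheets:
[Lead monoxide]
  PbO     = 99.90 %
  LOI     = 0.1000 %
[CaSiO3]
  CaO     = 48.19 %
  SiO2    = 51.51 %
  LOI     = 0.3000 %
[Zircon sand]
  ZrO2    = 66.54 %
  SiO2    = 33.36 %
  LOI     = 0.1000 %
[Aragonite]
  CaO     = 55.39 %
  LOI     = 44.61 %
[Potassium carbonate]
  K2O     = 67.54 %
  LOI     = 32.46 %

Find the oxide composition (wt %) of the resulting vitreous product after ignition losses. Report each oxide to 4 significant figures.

In-progress results appear rounded to 4 significant digits when written out; the working math maintains exact precision end to end; each reported figure takes exactly one rounding; all derived quantities are rebuilt in full float precision (ignition loss, totals, the five compositions, the yield, net glass mass) using the weight values at 2179 g of glass, exactly as printed in the problem or the answer.
Oxide masses out of the charge:
  CaO: 1064·0.4819 + 376.9·0.5539 = 721.5 g
  K2O: 399.0·0.6754 = 269.5 g
  PbO: 86.65·0.9990 = 86.56 g
  ZrO2: 553.8·0.6654 = 368.5 g
  SiO2: 1064·0.5151 + 553.8·0.3336 = 732.8 g
LOI: 86.65·0.001000 + 1064·0.003000 + 553.8·0.001000 + 376.9·0.4461 + 399.0·0.3246 = 301.5 g
batch − LOI leaves glass = 2480 − 301.5 = 2179 g (equal to the oxide-mass sum)
wt % = 100 × oxide mass / glass mass

Glass mass = 2179 g (batch 2480 − LOI 301.5).
Composition: CaO 33.11%, K2O 12.37%, PbO 3.973%, ZrO2 16.91%, SiO2 33.63%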